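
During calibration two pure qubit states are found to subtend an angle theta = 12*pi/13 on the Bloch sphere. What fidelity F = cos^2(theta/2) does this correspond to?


For states separated by angle theta on Bloch sphere:
F = cos^2(theta/2)
theta = 12*pi/13 = 2.8999
theta/2 = 1.4500
cos(theta/2) = 0.1205
F = 0.0145

0.0145


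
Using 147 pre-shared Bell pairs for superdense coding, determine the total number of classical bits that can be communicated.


Superdense coding allows 2 classical bits per shared entangled pair.
147 pair(s) -> 2 * 147 = 294 classical bits

294


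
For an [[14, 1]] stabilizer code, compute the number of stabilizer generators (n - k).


For an [[n,k]] stabilizer code:
Number of stabilizer generators = n - k
= 14 - 1
= 13

13


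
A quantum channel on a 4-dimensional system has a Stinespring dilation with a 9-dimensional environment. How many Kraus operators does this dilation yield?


Tracing out the environment in an orthonormal basis {|i>_E} gives Kraus operators K_i = <i|_E U |0>_E.
Number of Kraus operators = dim(H_env) = d_env
= 9

9


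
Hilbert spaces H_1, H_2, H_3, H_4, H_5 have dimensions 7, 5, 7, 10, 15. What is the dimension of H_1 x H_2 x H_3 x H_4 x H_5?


dim(H_1 x H_2 x H_3 x H_4 x H_5) = 7 * 5 * 7 * 10 * 15
= 35 * 7 * 10 * 15
= 245 * 10 * 15
= 2450 * 15
= 36750

36750


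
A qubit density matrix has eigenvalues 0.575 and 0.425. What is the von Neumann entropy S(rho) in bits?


S = -p*log2(p) - (1-p)*log2(1-p)
p = 0.5750, 1-p = 0.4250
= -0.5750 * log2(0.5750) - 0.4250 * log2(0.4250)
= -(-0.4591) - (-0.5246)
= 0.9837

0.9837


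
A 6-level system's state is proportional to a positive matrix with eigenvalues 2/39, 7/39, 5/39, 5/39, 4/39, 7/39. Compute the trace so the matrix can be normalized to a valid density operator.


tr(M) = sum of eigenvalues
= 2/39 + 7/39 + 5/39 + 5/39 + 4/39 + 7/39
= 30/39
= 0.7692

0.7692


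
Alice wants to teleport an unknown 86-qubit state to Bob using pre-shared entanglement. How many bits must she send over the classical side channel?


Quantum teleportation requires 2 classical bits per qubit teleported.
86 qubit(s) -> 2 * 86 = 172 classical bits

172


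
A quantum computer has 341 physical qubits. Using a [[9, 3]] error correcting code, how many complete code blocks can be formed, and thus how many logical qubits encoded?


Each code block uses 9 physical qubits for 3 logical qubit(s).
Number of complete blocks = floor(341 / 9) = 37
Logical qubits = 37 * 3
= 111

111


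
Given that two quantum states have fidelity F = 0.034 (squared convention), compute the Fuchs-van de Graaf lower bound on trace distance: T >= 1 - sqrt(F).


Fuchs-van de Graaf (squared-fidelity convention): 1 - sqrt(F) <= T <= sqrt(1 - F).
Lower bound: T >= 1 - sqrt(F)
sqrt(F) = sqrt(0.034) = 0.1844
T >= 1 - 0.1844
T >= 0.8156

0.8156


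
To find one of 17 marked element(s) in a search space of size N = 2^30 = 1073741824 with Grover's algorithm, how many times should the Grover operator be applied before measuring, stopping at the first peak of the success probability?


After j Grover iterations the success probability is P(j) = sin^2((2j+1)*theta), where sin(theta) = sqrt(k/N).
N = 2^30 = 1073741824, k = 17
sin(theta) = sqrt(k/N) = 0.000125827198
theta = arcsin(sqrt(k/N)) = 0.0001258271984 rad
P(j) reaches its first maximum when (2j+1)*theta is as close as possible to pi/2, i.e. j = round(pi/(4*theta) - 1/2).
pi/(4*theta) - 1/2 = 6241.3791
(For comparison, the common estimate pi/4 * sqrt(N/k) = 6241.8791; the exact maximiser is used here.)
Optimal iterations = 6241

6241


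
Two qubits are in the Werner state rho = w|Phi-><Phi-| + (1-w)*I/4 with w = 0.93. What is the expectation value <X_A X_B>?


|Phi-> = (|00> - |11>)/sqrt(2)
For the pure Bell state, <X_A X_B> = -1 (Bell-state Pauli correlator).
The maximally-mixed part I/4 has tr(I/4 * P tensor P) = 0 for any traceless Pauli P.
So <X_A X_B>_rho = w * (-1) + (1 - w) * 0
= 0.93 * (-1)
= -0.9300

-0.9300


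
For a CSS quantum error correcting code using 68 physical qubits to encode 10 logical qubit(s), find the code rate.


Code rate R = k/n
= 10/68
= 0.1471

0.1471


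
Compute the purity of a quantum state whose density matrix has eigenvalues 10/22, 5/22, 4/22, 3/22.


tr(rho^2) = sum of eigenvalues squared
= (10/22)^2 + (5/22)^2 + (4/22)^2 + (3/22)^2
= (100 + 25 + 16 + 9) / 484
= 150/484
= 0.3099

0.3099


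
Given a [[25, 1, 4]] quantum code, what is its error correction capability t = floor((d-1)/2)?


Code parameters: [[25, 1, 4]], distance d = 4.
Number of correctable errors = floor((d-1)/2)
= floor((4 - 1)/2)
= floor(3/2)
= 1

1


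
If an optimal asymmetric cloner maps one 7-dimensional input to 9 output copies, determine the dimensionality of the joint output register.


Output space = H^(tensor 9) where dim(H) = 7
dim = 7^9
= 49 (after 2 factors)
= 343 (after 3 factors)
= 2401 (after 4 factors)
= 16807 (after 5 factors)
= 117649 (after 6 factors)
= 823543 (after 7 factors)
= 5764801 (after 8 factors)
= 40353607 (after 9 factors)
= 40353607

40353607


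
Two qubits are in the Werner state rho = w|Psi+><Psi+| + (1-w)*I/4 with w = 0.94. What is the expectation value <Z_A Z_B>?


|Psi+> = (|01> + |10>)/sqrt(2)
For the pure Bell state, <Z_A Z_B> = -1 (Bell-state Pauli correlator).
The maximally-mixed part I/4 has tr(I/4 * P tensor P) = 0 for any traceless Pauli P.
So <Z_A Z_B>_rho = w * (-1) + (1 - w) * 0
= 0.94 * (-1)
= -0.9400

-0.9400


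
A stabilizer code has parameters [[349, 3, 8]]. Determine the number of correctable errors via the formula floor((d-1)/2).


Code parameters: [[349, 3, 8]], distance d = 8.
Number of correctable errors = floor((d-1)/2)
= floor((8 - 1)/2)
= floor(7/2)
= 3

3


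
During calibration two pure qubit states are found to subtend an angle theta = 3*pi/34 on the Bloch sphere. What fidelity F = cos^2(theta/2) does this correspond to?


For states separated by angle theta on Bloch sphere:
F = cos^2(theta/2)
theta = 3*pi/34 = 0.2772
theta/2 = 0.1386
cos(theta/2) = 0.9904
F = 0.9809

0.9809


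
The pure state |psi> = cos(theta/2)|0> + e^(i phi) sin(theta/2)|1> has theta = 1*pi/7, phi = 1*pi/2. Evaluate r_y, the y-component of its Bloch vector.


theta = 0.4488, phi = 1.5708
r_y = sin(theta)*sin(phi) = 0.4339 * 1.0000
r_y = 0.4339

0.4339


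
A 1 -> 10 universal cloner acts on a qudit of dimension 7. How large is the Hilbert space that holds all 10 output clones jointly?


Output space = H^(tensor 10) where dim(H) = 7
dim = 7^10
= 49 (after 2 factors)
= 343 (after 3 factors)
= 2401 (after 4 factors)
= 16807 (after 5 factors)
= 117649 (after 6 factors)
= 823543 (after 7 factors)
= 5764801 (after 8 factors)
= 40353607 (after 9 factors)
= 282475249 (after 10 factors)
= 282475249

282475249


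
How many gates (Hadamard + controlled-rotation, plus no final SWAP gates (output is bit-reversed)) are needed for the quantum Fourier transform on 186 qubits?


Hadamard gates: 186
Controlled rotations: n*(n-1)/2 = 186*185/2 = 17205
SWAP gates: 0 (omitted)
Total = 186 + 17205
= 17391

17391


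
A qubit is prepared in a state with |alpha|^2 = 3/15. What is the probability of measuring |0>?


|alpha|^2 = 3/15 = 0.2000
|beta|^2 = 1 - 3/15 = 12/15 = 0.8000
P(|0>) = |alpha|^2 = 0.2000

0.2000


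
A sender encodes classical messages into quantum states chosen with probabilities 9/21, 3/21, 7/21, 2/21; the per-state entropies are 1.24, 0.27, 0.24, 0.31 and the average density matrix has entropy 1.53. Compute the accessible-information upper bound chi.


chi = S(rho) - sum_i p_i * S(rho_i)
Weighted entropy = 9/21 * 1.24 + 3/21 * 0.27 + 7/21 * 0.24 + 2/21 * 0.31
= 0.6795
chi = 1.53 - 0.6795
= 0.8505

0.8505


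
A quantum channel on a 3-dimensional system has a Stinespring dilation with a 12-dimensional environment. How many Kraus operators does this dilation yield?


Tracing out the environment in an orthonormal basis {|i>_E} gives Kraus operators K_i = <i|_E U |0>_E.
Number of Kraus operators = dim(H_env) = d_env
= 12

12


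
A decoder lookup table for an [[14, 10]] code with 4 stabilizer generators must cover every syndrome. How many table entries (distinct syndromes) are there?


Each stabilizer generator gives a binary (+1 or -1) measurement outcome.
With 4 independent generators:
Total syndromes = 2^4
= 16

16


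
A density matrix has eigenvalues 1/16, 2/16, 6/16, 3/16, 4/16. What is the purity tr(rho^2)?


tr(rho^2) = sum of eigenvalues squared
= (1/16)^2 + (2/16)^2 + (6/16)^2 + (3/16)^2 + (4/16)^2
= (1 + 4 + 36 + 9 + 16) / 256
= 66/256
= 0.2578

0.2578


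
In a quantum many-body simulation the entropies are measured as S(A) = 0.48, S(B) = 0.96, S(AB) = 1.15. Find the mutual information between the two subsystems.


I(A:B) = S(A) + S(B) - S(AB)
= 0.48 + 0.96 - 1.15
= 0.2900

0.2900


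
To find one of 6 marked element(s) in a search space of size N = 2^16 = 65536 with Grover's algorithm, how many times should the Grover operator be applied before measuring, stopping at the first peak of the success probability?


After j Grover iterations the success probability is P(j) = sin^2((2j+1)*theta), where sin(theta) = sqrt(k/N).
N = 2^16 = 65536, k = 6
sin(theta) = sqrt(k/N) = 0.009568319308
theta = arcsin(sqrt(k/N)) = 0.009568465315 rad
P(j) reaches its first maximum when (2j+1)*theta is as close as possible to pi/2, i.e. j = round(pi/(4*theta) - 1/2).
pi/(4*theta) - 1/2 = 81.5819
(For comparison, the common estimate pi/4 * sqrt(N/k) = 82.0832; the exact maximiser is used here.)
Optimal iterations = 82

82


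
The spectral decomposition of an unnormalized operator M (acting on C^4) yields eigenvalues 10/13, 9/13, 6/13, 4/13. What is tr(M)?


tr(M) = sum of eigenvalues
= 10/13 + 9/13 + 6/13 + 4/13
= 29/13
= 2.2308

2.2308


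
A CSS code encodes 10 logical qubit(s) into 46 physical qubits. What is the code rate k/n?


Code rate R = k/n
= 10/46
= 0.2174

0.2174


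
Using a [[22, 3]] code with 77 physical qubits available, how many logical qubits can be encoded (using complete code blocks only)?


Each code block uses 22 physical qubits for 3 logical qubit(s).
Number of complete blocks = floor(77 / 22) = 3
Logical qubits = 3 * 3
= 9

9


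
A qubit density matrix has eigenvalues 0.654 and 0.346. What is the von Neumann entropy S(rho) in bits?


S = -p*log2(p) - (1-p)*log2(1-p)
p = 0.6540, 1-p = 0.3460
= -0.6540 * log2(0.6540) - 0.3460 * log2(0.3460)
= -(-0.4007) - (-0.5298)
= 0.9304

0.9304


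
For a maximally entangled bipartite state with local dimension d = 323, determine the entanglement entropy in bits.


For a maximally entangled state in d x d:
S = log2(d) = log2(323)
= 8.3354

8.3354


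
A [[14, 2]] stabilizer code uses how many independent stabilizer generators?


For an [[n,k]] stabilizer code:
Number of stabilizer generators = n - k
= 14 - 2
= 12

12


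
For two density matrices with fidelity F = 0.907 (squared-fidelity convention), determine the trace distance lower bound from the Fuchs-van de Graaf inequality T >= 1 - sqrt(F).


Fuchs-van de Graaf (squared-fidelity convention): 1 - sqrt(F) <= T <= sqrt(1 - F).
Lower bound: T >= 1 - sqrt(F)
sqrt(F) = sqrt(0.907) = 0.9524
T >= 1 - 0.9524
T >= 0.0476

0.0476


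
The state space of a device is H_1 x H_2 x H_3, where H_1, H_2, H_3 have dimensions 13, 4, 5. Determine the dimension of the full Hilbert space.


dim(H_1 x H_2 x H_3) = 13 * 4 * 5
= 52 * 5
= 260

260


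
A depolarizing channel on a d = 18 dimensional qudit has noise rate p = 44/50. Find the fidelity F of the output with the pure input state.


F = (1-p) + p/d
= (1 - 0.8800) + 0.8800/18
= 0.1200 + 0.0489
= 0.1689

0.1689


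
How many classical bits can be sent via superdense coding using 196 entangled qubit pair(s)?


Superdense coding allows 2 classical bits per shared entangled pair.
196 pair(s) -> 2 * 196 = 392 classical bits

392


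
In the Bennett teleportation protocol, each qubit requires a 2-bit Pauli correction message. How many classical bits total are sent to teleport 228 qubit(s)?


Quantum teleportation requires 2 classical bits per qubit teleported.
228 qubit(s) -> 2 * 228 = 456 classical bits

456


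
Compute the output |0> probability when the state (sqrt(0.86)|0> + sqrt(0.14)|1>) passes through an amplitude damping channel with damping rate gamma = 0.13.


For amplitude damping with parameter gamma on state sqrt(a)|0> + sqrt(b)|1>:
alpha^2 = 0.86, beta^2 = 0.14
P(|0>) = alpha^2 + gamma * beta^2
= 0.86 + 0.13 * 0.14
= 0.86 + 0.0182
= 0.8782

0.8782


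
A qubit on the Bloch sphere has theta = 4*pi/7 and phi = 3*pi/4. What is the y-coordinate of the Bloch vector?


theta = 1.7952, phi = 2.3562
r_y = sin(theta)*sin(phi) = 0.9749 * 0.7071
r_y = 0.6894

0.6894


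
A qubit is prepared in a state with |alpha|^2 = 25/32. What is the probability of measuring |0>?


|alpha|^2 = 25/32 = 0.7812
|beta|^2 = 1 - 25/32 = 7/32 = 0.2188
P(|0>) = |alpha|^2 = 0.7812

0.7812


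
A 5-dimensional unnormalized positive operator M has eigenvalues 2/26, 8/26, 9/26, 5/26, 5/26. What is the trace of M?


tr(M) = sum of eigenvalues
= 2/26 + 8/26 + 9/26 + 5/26 + 5/26
= 29/26
= 1.1154

1.1154


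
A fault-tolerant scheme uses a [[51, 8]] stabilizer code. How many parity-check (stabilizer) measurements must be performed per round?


For an [[n,k]] stabilizer code:
Number of stabilizer generators = n - k
= 51 - 8
= 43

43


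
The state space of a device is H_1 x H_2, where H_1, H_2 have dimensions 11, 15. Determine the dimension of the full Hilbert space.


dim(H_1 x H_2) = 11 * 15
= 165

165


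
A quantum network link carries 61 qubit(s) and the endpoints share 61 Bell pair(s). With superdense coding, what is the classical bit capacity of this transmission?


Superdense coding allows 2 classical bits per shared entangled pair.
61 pair(s) -> 2 * 61 = 122 classical bits

122


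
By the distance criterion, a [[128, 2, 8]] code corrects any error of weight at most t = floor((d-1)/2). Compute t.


Code parameters: [[128, 2, 8]], distance d = 8.
Number of correctable errors = floor((d-1)/2)
= floor((8 - 1)/2)
= floor(7/2)
= 3

3


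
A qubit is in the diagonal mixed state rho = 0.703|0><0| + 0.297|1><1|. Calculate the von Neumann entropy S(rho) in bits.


S = -p*log2(p) - (1-p)*log2(1-p)
p = 0.7030, 1-p = 0.2970
= -0.7030 * log2(0.7030) - 0.2970 * log2(0.2970)
= -(-0.3574) - (-0.5202)
= 0.8776

0.8776


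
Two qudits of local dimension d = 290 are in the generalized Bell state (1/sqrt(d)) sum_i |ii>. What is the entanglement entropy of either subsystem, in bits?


For a maximally entangled state in d x d:
S = log2(d) = log2(290)
= 8.1799

8.1799


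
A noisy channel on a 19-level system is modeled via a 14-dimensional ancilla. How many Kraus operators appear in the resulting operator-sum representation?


Tracing out the environment in an orthonormal basis {|i>_E} gives Kraus operators K_i = <i|_E U |0>_E.
Number of Kraus operators = dim(H_env) = d_env
= 14

14


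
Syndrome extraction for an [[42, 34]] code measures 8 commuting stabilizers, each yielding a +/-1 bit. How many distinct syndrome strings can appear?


Each stabilizer generator gives a binary (+1 or -1) measurement outcome.
With 8 independent generators:
Total syndromes = 2^8
= 256

256


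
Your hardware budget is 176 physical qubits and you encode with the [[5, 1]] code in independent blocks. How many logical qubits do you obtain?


Each code block uses 5 physical qubits for 1 logical qubit(s).
Number of complete blocks = floor(176 / 5) = 35
Logical qubits = 35 * 1
= 35

35


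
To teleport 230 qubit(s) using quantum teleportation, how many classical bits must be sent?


Quantum teleportation requires 2 classical bits per qubit teleported.
230 qubit(s) -> 2 * 230 = 460 classical bits

460


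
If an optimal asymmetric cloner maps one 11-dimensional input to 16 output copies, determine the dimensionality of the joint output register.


Output space = H^(tensor 16) where dim(H) = 11
dim = 11^16
= 121 (after 2 factors)
= 1331 (after 3 factors)
= 14641 (after 4 factors)
= 161051 (after 5 factors)
= 1771561 (after 6 factors)
= 19487171 (after 7 factors)
= 214358881 (after 8 factors)
= 2357947691 (after 9 factors)
= 25937424601 (after 10 factors)
= 285311670611 (after 11 factors)
= 3138428376721 (after 12 factors)
= 34522712143931 (after 13 factors)
= 379749833583241 (after 14 factors)
= 4177248169415651 (after 15 factors)
= 45949729863572161 (after 16 factors)
= 45949729863572161

45949729863572161


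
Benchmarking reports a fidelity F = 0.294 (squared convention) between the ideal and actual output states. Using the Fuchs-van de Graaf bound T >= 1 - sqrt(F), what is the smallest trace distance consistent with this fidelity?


Fuchs-van de Graaf (squared-fidelity convention): 1 - sqrt(F) <= T <= sqrt(1 - F).
Lower bound: T >= 1 - sqrt(F)
sqrt(F) = sqrt(0.294) = 0.5422
T >= 1 - 0.5422
T >= 0.4578

0.4578


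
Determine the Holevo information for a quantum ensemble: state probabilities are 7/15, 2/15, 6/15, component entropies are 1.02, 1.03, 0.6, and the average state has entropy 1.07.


chi = S(rho) - sum_i p_i * S(rho_i)
Weighted entropy = 7/15 * 1.02 + 2/15 * 1.03 + 6/15 * 0.6
= 0.8533
chi = 1.07 - 0.8533
= 0.2167

0.2167


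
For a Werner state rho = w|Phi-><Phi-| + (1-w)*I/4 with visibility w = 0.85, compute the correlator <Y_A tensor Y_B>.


|Phi-> = (|00> - |11>)/sqrt(2)
For the pure Bell state, <Y_A Y_B> = +1 (Bell-state Pauli correlator).
The maximally-mixed part I/4 has tr(I/4 * P tensor P) = 0 for any traceless Pauli P.
So <Y_A Y_B>_rho = w * (+1) + (1 - w) * 0
= 0.85 * (+1)
= 0.8500

0.8500


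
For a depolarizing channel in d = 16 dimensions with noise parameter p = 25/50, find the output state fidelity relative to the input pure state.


F = (1-p) + p/d
= (1 - 0.5000) + 0.5000/16
= 0.5000 + 0.0312
= 0.5312

0.5312


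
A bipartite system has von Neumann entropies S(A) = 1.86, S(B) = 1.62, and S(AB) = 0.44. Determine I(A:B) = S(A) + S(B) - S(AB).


I(A:B) = S(A) + S(B) - S(AB)
= 1.86 + 1.62 - 0.44
= 3.0400

3.0400


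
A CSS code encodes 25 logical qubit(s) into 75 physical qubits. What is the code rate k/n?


Code rate R = k/n
= 25/75
= 0.3333

0.3333


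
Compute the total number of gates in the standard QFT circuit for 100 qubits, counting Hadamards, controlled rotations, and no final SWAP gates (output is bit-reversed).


Hadamard gates: 100
Controlled rotations: n*(n-1)/2 = 100*99/2 = 4950
SWAP gates: 0 (omitted)
Total = 100 + 4950
= 5050

5050


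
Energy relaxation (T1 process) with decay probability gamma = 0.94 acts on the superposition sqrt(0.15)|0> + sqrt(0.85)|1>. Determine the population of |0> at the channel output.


For amplitude damping with parameter gamma on state sqrt(a)|0> + sqrt(b)|1>:
alpha^2 = 0.15, beta^2 = 0.85
P(|0>) = alpha^2 + gamma * beta^2
= 0.15 + 0.94 * 0.85
= 0.15 + 0.7990
= 0.9490

0.9490


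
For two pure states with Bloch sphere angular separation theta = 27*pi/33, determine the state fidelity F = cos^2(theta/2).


For states separated by angle theta on Bloch sphere:
F = cos^2(theta/2)
theta = 27*pi/33 = 2.5704
theta/2 = 1.2852
cos(theta/2) = 0.2817
F = 0.0794

0.0794


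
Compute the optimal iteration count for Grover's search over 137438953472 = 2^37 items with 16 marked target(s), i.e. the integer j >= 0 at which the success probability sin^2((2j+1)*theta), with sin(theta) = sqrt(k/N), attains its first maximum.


After j Grover iterations the success probability is P(j) = sin^2((2j+1)*theta), where sin(theta) = sqrt(k/N).
N = 2^37 = 137438953472, k = 16
sin(theta) = sqrt(k/N) = 1.078959322e-05
theta = arcsin(sqrt(k/N)) = 1.078959322e-05 rad
P(j) reaches its first maximum when (2j+1)*theta is as close as possible to pi/2, i.e. j = round(pi/(4*theta) - 1/2).
pi/(4*theta) - 1/2 = 72791.6941
(For comparison, the common estimate pi/4 * sqrt(N/k) = 72792.1941; the exact maximiser is used here.)
Optimal iterations = 72792

72792


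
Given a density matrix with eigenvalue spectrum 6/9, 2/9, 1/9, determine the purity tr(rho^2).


tr(rho^2) = sum of eigenvalues squared
= (6/9)^2 + (2/9)^2 + (1/9)^2
= (36 + 4 + 1) / 81
= 41/81
= 0.5062

0.5062


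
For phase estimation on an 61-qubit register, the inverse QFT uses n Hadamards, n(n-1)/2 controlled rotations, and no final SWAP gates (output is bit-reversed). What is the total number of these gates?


Hadamard gates: 61
Controlled rotations: n*(n-1)/2 = 61*60/2 = 1830
SWAP gates: 0 (omitted)
Total = 61 + 1830
= 1891

1891


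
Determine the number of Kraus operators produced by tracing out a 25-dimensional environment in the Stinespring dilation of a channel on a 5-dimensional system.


Tracing out the environment in an orthonormal basis {|i>_E} gives Kraus operators K_i = <i|_E U |0>_E.
Number of Kraus operators = dim(H_env) = d_env
= 25

25


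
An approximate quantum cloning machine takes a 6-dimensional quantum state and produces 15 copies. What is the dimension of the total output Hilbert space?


Output space = H^(tensor 15) where dim(H) = 6
dim = 6^15
= 36 (after 2 factors)
= 216 (after 3 factors)
= 1296 (after 4 factors)
= 7776 (after 5 factors)
= 46656 (after 6 factors)
= 279936 (after 7 factors)
= 1679616 (after 8 factors)
= 10077696 (after 9 factors)
= 60466176 (after 10 factors)
= 362797056 (after 11 factors)
= 2176782336 (after 12 factors)
= 13060694016 (after 13 factors)
= 78364164096 (after 14 factors)
= 470184984576 (after 15 factors)
= 470184984576

470184984576


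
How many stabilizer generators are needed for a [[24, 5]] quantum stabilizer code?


For an [[n,k]] stabilizer code:
Number of stabilizer generators = n - k
= 24 - 5
= 19

19


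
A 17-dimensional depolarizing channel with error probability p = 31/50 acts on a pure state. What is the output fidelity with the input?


F = (1-p) + p/d
= (1 - 0.6200) + 0.6200/17
= 0.3800 + 0.0365
= 0.4165

0.4165


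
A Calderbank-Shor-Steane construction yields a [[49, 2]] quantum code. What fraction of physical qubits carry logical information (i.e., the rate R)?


Code rate R = k/n
= 2/49
= 0.0408

0.0408


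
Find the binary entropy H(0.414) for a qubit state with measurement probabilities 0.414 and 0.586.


S = -p*log2(p) - (1-p)*log2(1-p)
p = 0.4140, 1-p = 0.5860
= -0.4140 * log2(0.4140) - 0.5860 * log2(0.5860)
= -(-0.5267) - (-0.4518)
= 0.9786

0.9786


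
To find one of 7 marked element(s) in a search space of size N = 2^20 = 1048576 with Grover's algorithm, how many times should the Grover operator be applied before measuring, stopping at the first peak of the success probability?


After j Grover iterations the success probability is P(j) = sin^2((2j+1)*theta), where sin(theta) = sqrt(k/N).
N = 2^20 = 1048576, k = 7
sin(theta) = sqrt(k/N) = 0.002583741515
theta = arcsin(sqrt(k/N)) = 0.002583744389 rad
P(j) reaches its first maximum when (2j+1)*theta is as close as possible to pi/2, i.e. j = round(pi/(4*theta) - 1/2).
pi/(4*theta) - 1/2 = 303.4767
(For comparison, the common estimate pi/4 * sqrt(N/k) = 303.9771; the exact maximiser is used here.)
Optimal iterations = 303

303


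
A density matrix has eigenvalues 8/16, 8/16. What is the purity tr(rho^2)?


tr(rho^2) = sum of eigenvalues squared
= (8/16)^2 + (8/16)^2
= (64 + 64) / 256
= 128/256
= 0.5000

0.5000


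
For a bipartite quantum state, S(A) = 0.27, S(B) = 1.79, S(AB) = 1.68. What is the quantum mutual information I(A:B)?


I(A:B) = S(A) + S(B) - S(AB)
= 0.27 + 1.79 - 1.68
= 0.3800

0.3800


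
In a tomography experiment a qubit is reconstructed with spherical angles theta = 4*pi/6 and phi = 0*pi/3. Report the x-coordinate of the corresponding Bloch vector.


theta = 2.0944, phi = 0.0000
r_x = sin(theta)*cos(phi) = 0.8660 * 1.0000
r_x = 0.8660

0.8660


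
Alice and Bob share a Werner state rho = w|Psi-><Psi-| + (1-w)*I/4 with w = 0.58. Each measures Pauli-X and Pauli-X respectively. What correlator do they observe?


|Psi-> = (|01> - |10>)/sqrt(2)
For the pure Bell state, <X_A X_B> = -1 (Bell-state Pauli correlator).
The maximally-mixed part I/4 has tr(I/4 * P tensor P) = 0 for any traceless Pauli P.
So <X_A X_B>_rho = w * (-1) + (1 - w) * 0
= 0.58 * (-1)
= -0.5800

-0.5800


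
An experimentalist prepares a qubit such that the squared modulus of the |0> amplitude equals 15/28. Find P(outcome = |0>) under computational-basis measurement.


|alpha|^2 = 15/28 = 0.5357
|beta|^2 = 1 - 15/28 = 13/28 = 0.4643
P(|0>) = |alpha|^2 = 0.5357

0.5357


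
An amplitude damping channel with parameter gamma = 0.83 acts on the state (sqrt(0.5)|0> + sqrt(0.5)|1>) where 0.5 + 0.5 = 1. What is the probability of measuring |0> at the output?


For amplitude damping with parameter gamma on state sqrt(a)|0> + sqrt(b)|1>:
alpha^2 = 0.5, beta^2 = 0.5
P(|0>) = alpha^2 + gamma * beta^2
= 0.5 + 0.83 * 0.5
= 0.5 + 0.4150
= 0.9150

0.9150


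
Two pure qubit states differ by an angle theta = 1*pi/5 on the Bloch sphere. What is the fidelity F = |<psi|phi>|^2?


For states separated by angle theta on Bloch sphere:
F = cos^2(theta/2)
theta = 1*pi/5 = 0.6283
theta/2 = 0.3142
cos(theta/2) = 0.9511
F = 0.9045

0.9045


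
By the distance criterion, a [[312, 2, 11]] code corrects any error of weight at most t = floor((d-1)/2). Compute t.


Code parameters: [[312, 2, 11]], distance d = 11.
Number of correctable errors = floor((d-1)/2)
= floor((11 - 1)/2)
= floor(10/2)
= 5

5


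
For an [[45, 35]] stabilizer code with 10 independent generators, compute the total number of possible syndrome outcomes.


Each stabilizer generator gives a binary (+1 or -1) measurement outcome.
With 10 independent generators:
Total syndromes = 2^10
= 1024

1024


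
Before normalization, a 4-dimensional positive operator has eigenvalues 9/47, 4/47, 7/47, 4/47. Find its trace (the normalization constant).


tr(M) = sum of eigenvalues
= 9/47 + 4/47 + 7/47 + 4/47
= 24/47
= 0.5106

0.5106


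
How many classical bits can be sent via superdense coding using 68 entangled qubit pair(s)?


Superdense coding allows 2 classical bits per shared entangled pair.
68 pair(s) -> 2 * 68 = 136 classical bits

136


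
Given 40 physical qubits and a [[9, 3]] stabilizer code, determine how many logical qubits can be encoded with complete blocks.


Each code block uses 9 physical qubits for 3 logical qubit(s).
Number of complete blocks = floor(40 / 9) = 4
Logical qubits = 4 * 3
= 12

12


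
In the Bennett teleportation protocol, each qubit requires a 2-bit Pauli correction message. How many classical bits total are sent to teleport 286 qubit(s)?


Quantum teleportation requires 2 classical bits per qubit teleported.
286 qubit(s) -> 2 * 286 = 572 classical bits

572


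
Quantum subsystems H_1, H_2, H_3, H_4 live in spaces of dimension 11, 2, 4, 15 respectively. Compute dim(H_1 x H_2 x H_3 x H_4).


dim(H_1 x H_2 x H_3 x H_4) = 11 * 2 * 4 * 15
= 22 * 4 * 15
= 88 * 15
= 1320

1320


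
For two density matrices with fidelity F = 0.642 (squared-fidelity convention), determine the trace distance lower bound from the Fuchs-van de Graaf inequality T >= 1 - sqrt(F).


Fuchs-van de Graaf (squared-fidelity convention): 1 - sqrt(F) <= T <= sqrt(1 - F).
Lower bound: T >= 1 - sqrt(F)
sqrt(F) = sqrt(0.642) = 0.8012
T >= 1 - 0.8012
T >= 0.1988

0.1988


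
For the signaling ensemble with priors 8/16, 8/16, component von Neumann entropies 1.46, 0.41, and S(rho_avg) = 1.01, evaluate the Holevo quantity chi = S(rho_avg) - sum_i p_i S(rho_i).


chi = S(rho) - sum_i p_i * S(rho_i)
Weighted entropy = 8/16 * 1.46 + 8/16 * 0.41
= 0.9350
chi = 1.01 - 0.9350
= 0.0750

0.0750


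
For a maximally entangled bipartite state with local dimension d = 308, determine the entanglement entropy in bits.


For a maximally entangled state in d x d:
S = log2(d) = log2(308)
= 8.2668

8.2668


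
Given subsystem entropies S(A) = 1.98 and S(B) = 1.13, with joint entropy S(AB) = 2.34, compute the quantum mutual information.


I(A:B) = S(A) + S(B) - S(AB)
= 1.98 + 1.13 - 2.34
= 0.7700

0.7700


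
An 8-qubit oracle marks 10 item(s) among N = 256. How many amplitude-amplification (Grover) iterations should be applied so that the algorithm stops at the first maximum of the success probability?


After j Grover iterations the success probability is P(j) = sin^2((2j+1)*theta), where sin(theta) = sqrt(k/N).
N = 2^8 = 256, k = 10
sin(theta) = sqrt(k/N) = 0.1976423538
theta = arcsin(sqrt(k/N)) = 0.1989522465 rad
P(j) reaches its first maximum when (2j+1)*theta is as close as possible to pi/2, i.e. j = round(pi/(4*theta) - 1/2).
pi/(4*theta) - 1/2 = 3.4477
(For comparison, the common estimate pi/4 * sqrt(N/k) = 3.9738; the exact maximiser is used here.)
Optimal iterations = 3

3


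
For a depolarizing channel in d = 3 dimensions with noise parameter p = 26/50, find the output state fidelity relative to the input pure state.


F = (1-p) + p/d
= (1 - 0.5200) + 0.5200/3
= 0.4800 + 0.1733
= 0.6533

0.6533


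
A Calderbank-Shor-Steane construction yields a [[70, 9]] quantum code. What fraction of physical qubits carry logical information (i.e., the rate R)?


Code rate R = k/n
= 9/70
= 0.1286

0.1286


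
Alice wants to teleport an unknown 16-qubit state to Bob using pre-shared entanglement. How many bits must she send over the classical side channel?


Quantum teleportation requires 2 classical bits per qubit teleported.
16 qubit(s) -> 2 * 16 = 32 classical bits

32


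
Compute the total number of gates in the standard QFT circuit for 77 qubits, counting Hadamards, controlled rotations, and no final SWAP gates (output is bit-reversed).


Hadamard gates: 77
Controlled rotations: n*(n-1)/2 = 77*76/2 = 2926
SWAP gates: 0 (omitted)
Total = 77 + 2926
= 3003

3003


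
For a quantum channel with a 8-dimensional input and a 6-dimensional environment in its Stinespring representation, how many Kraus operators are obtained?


Tracing out the environment in an orthonormal basis {|i>_E} gives Kraus operators K_i = <i|_E U |0>_E.
Number of Kraus operators = dim(H_env) = d_env
= 6

6


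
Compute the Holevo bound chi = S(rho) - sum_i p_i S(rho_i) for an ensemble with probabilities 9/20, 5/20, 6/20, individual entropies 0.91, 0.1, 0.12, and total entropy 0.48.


chi = S(rho) - sum_i p_i * S(rho_i)
Weighted entropy = 9/20 * 0.91 + 5/20 * 0.1 + 6/20 * 0.12
= 0.4705
chi = 0.48 - 0.4705
= 0.0095

0.0095


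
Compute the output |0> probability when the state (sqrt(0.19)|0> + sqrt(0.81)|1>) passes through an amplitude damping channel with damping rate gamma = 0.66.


For amplitude damping with parameter gamma on state sqrt(a)|0> + sqrt(b)|1>:
alpha^2 = 0.19, beta^2 = 0.81
P(|0>) = alpha^2 + gamma * beta^2
= 0.19 + 0.66 * 0.81
= 0.19 + 0.5346
= 0.7246

0.7246


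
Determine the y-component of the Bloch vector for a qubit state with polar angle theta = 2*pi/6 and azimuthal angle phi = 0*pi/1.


theta = 1.0472, phi = 0.0000
r_y = sin(theta)*sin(phi) = 0.8660 * 0.0000
r_y = 0.0000

0.0000


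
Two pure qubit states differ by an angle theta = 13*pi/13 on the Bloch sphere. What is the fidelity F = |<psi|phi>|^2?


For states separated by angle theta on Bloch sphere:
F = cos^2(theta/2)
theta = 13*pi/13 = 3.1416
theta/2 = 1.5708
cos(theta/2) = 0.0000
F = 0.0000

0.0000


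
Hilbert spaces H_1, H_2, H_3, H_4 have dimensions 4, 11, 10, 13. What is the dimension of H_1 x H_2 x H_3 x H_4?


dim(H_1 x H_2 x H_3 x H_4) = 4 * 11 * 10 * 13
= 44 * 10 * 13
= 440 * 13
= 5720

5720


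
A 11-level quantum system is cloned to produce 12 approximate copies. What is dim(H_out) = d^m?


Output space = H^(tensor 12) where dim(H) = 11
dim = 11^12
= 121 (after 2 factors)
= 1331 (after 3 factors)
= 14641 (after 4 factors)
= 161051 (after 5 factors)
= 1771561 (after 6 factors)
= 19487171 (after 7 factors)
= 214358881 (after 8 factors)
= 2357947691 (after 9 factors)
= 25937424601 (after 10 factors)
= 285311670611 (after 11 factors)
= 3138428376721 (after 12 factors)
= 3138428376721

3138428376721


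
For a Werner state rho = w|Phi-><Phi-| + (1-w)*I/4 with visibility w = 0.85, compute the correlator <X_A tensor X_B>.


|Phi-> = (|00> - |11>)/sqrt(2)
For the pure Bell state, <X_A X_B> = -1 (Bell-state Pauli correlator).
The maximally-mixed part I/4 has tr(I/4 * P tensor P) = 0 for any traceless Pauli P.
So <X_A X_B>_rho = w * (-1) + (1 - w) * 0
= 0.85 * (-1)
= -0.8500

-0.8500


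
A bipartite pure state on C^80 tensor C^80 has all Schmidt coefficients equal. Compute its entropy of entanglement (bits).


For a maximally entangled state in d x d:
S = log2(d) = log2(80)
= 6.3219

6.3219


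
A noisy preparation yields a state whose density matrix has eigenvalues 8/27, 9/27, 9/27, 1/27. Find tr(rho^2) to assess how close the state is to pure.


tr(rho^2) = sum of eigenvalues squared
= (8/27)^2 + (9/27)^2 + (9/27)^2 + (1/27)^2
= (64 + 81 + 81 + 1) / 729
= 227/729
= 0.3114

0.3114


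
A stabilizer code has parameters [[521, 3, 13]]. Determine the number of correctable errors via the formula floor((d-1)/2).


Code parameters: [[521, 3, 13]], distance d = 13.
Number of correctable errors = floor((d-1)/2)
= floor((13 - 1)/2)
= floor(12/2)
= 6

6


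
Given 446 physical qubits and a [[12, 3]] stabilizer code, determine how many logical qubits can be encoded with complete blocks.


Each code block uses 12 physical qubits for 3 logical qubit(s).
Number of complete blocks = floor(446 / 12) = 37
Logical qubits = 37 * 3
= 111

111


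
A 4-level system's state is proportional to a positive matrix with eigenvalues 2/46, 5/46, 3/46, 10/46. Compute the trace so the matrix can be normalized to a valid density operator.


tr(M) = sum of eigenvalues
= 2/46 + 5/46 + 3/46 + 10/46
= 20/46
= 0.4348

0.4348


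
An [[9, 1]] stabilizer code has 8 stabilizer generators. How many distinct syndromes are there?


Each stabilizer generator gives a binary (+1 or -1) measurement outcome.
With 8 independent generators:
Total syndromes = 2^8
= 256

256


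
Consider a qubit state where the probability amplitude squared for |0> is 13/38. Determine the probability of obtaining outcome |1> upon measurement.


|alpha|^2 = 13/38 = 0.3421
|beta|^2 = 1 - 13/38 = 25/38 = 0.6579
P(|1>) = |beta|^2 = 0.6579

0.6579


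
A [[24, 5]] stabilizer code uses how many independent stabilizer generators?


For an [[n,k]] stabilizer code:
Number of stabilizer generators = n - k
= 24 - 5
= 19

19


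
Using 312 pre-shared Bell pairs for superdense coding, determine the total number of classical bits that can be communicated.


Superdense coding allows 2 classical bits per shared entangled pair.
312 pair(s) -> 2 * 312 = 624 classical bits

624


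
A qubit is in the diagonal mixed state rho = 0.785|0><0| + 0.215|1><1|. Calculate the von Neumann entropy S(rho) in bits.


S = -p*log2(p) - (1-p)*log2(1-p)
p = 0.7850, 1-p = 0.2150
= -0.7850 * log2(0.7850) - 0.2150 * log2(0.2150)
= -(-0.2741) - (-0.4768)
= 0.7509

0.7509


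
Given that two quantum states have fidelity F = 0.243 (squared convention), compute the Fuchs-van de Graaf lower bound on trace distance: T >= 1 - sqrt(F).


Fuchs-van de Graaf (squared-fidelity convention): 1 - sqrt(F) <= T <= sqrt(1 - F).
Lower bound: T >= 1 - sqrt(F)
sqrt(F) = sqrt(0.243) = 0.4930
T >= 1 - 0.4930
T >= 0.5070

0.5070


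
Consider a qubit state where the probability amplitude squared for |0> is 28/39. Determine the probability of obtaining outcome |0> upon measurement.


|alpha|^2 = 28/39 = 0.7179
|beta|^2 = 1 - 28/39 = 11/39 = 0.2821
P(|0>) = |alpha|^2 = 0.7179

0.7179


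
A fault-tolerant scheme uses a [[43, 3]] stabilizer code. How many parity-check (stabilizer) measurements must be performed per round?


For an [[n,k]] stabilizer code:
Number of stabilizer generators = n - k
= 43 - 3
= 40

40


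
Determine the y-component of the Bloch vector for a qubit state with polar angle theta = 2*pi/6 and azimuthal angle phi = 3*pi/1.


theta = 1.0472, phi = 9.4248
r_y = sin(theta)*sin(phi) = 0.8660 * 0.0000
r_y = 0.0000

0.0000


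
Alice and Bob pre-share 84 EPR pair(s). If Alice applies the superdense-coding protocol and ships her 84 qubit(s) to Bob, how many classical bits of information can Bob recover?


Superdense coding allows 2 classical bits per shared entangled pair.
84 pair(s) -> 2 * 84 = 168 classical bits

168


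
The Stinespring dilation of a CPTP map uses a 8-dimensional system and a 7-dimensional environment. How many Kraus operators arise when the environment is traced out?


Tracing out the environment in an orthonormal basis {|i>_E} gives Kraus operators K_i = <i|_E U |0>_E.
Number of Kraus operators = dim(H_env) = d_env
= 7

7


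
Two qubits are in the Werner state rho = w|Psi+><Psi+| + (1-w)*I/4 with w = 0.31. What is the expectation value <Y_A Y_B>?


|Psi+> = (|01> + |10>)/sqrt(2)
For the pure Bell state, <Y_A Y_B> = +1 (Bell-state Pauli correlator).
The maximally-mixed part I/4 has tr(I/4 * P tensor P) = 0 for any traceless Pauli P.
So <Y_A Y_B>_rho = w * (+1) + (1 - w) * 0
= 0.31 * (+1)
= 0.3100

0.3100


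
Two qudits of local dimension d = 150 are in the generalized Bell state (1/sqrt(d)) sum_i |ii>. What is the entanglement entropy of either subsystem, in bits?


For a maximally entangled state in d x d:
S = log2(d) = log2(150)
= 7.2288

7.2288


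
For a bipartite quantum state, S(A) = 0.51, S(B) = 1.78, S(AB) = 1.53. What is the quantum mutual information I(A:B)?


I(A:B) = S(A) + S(B) - S(AB)
= 0.51 + 1.78 - 1.53
= 0.7600

0.7600


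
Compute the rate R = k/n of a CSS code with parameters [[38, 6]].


Code rate R = k/n
= 6/38
= 0.1579

0.1579


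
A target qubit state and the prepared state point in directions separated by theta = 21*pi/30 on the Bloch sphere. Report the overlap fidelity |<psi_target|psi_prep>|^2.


For states separated by angle theta on Bloch sphere:
F = cos^2(theta/2)
theta = 21*pi/30 = 2.1991
theta/2 = 1.0996
cos(theta/2) = 0.4540
F = 0.2061

0.2061


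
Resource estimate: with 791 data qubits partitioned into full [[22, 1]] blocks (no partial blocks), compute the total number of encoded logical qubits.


Each code block uses 22 physical qubits for 1 logical qubit(s).
Number of complete blocks = floor(791 / 22) = 35
Logical qubits = 35 * 1
= 35

35


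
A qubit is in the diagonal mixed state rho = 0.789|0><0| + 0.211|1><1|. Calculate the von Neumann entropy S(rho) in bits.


S = -p*log2(p) - (1-p)*log2(1-p)
p = 0.7890, 1-p = 0.2110
= -0.7890 * log2(0.7890) - 0.2110 * log2(0.2110)
= -(-0.2698) - (-0.4736)
= 0.7434

0.7434


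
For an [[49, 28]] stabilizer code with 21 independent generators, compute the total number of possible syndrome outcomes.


Each stabilizer generator gives a binary (+1 or -1) measurement outcome.
With 21 independent generators:
Total syndromes = 2^21
= 2097152

2097152


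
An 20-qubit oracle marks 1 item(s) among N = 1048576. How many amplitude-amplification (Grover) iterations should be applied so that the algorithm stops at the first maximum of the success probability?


After j Grover iterations the success probability is P(j) = sin^2((2j+1)*theta), where sin(theta) = sqrt(k/N).
N = 2^20 = 1048576, k = 1
sin(theta) = sqrt(k/N) = 0.0009765625
theta = arcsin(sqrt(k/N)) = 0.0009765626552 rad
P(j) reaches its first maximum when (2j+1)*theta is as close as possible to pi/2, i.e. j = round(pi/(4*theta) - 1/2).
pi/(4*theta) - 1/2 = 803.7476
(For comparison, the common estimate pi/4 * sqrt(N/k) = 804.2477; the exact maximiser is used here.)
Optimal iterations = 804

804


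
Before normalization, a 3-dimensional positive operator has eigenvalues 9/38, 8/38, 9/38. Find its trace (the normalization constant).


tr(M) = sum of eigenvalues
= 9/38 + 8/38 + 9/38
= 26/38
= 0.6842

0.6842
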